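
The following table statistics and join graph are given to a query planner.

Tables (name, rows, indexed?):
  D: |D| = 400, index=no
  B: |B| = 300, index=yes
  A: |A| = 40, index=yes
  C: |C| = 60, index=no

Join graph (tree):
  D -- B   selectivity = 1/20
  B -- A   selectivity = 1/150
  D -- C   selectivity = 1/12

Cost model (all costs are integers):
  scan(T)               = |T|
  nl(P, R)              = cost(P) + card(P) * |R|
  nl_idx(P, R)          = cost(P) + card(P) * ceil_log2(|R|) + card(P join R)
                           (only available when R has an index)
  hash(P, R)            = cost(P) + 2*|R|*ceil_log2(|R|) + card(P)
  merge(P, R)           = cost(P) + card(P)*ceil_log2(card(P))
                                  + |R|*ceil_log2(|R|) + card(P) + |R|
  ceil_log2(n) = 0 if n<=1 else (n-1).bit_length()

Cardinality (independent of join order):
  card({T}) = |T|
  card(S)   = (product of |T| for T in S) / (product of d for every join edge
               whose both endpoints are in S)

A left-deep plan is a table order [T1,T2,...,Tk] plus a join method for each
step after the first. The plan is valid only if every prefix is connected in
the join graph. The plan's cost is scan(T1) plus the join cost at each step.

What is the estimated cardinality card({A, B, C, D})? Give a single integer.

Tables in S: A(40), B(300), C(60), D(400)
Edges inside S: D-B(d=20), B-A(d=150), D-C(d=12)
numerator = 40 * 300 * 60 * 400 = 288000000
denominator = 20 * 150 * 12 = 36000
card(S) = 288000000 / 36000 = 8000

8000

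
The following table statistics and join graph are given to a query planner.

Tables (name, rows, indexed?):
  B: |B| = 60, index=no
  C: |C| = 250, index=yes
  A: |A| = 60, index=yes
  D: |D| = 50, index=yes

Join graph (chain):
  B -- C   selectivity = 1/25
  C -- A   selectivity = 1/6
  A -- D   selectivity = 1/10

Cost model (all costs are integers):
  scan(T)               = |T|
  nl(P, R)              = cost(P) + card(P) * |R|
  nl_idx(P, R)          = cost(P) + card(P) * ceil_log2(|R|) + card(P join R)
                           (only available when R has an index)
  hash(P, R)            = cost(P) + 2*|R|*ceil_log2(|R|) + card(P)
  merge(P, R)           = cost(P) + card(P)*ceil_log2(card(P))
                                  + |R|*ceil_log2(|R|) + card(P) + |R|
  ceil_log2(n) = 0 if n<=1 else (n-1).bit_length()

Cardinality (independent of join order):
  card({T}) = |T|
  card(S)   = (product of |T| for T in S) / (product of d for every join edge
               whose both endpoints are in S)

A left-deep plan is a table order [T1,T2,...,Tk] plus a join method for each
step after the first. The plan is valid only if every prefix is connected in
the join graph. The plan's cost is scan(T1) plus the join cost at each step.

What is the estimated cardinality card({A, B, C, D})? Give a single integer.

30000

Tables in S: A(60), B(60), C(250), D(50)
Edges inside S: B-C(d=25), C-A(d=6), A-D(d=10)
numerator = 60 * 60 * 250 * 50 = 45000000
denominator = 25 * 6 * 10 = 1500
card(S) = 45000000 / 1500 = 30000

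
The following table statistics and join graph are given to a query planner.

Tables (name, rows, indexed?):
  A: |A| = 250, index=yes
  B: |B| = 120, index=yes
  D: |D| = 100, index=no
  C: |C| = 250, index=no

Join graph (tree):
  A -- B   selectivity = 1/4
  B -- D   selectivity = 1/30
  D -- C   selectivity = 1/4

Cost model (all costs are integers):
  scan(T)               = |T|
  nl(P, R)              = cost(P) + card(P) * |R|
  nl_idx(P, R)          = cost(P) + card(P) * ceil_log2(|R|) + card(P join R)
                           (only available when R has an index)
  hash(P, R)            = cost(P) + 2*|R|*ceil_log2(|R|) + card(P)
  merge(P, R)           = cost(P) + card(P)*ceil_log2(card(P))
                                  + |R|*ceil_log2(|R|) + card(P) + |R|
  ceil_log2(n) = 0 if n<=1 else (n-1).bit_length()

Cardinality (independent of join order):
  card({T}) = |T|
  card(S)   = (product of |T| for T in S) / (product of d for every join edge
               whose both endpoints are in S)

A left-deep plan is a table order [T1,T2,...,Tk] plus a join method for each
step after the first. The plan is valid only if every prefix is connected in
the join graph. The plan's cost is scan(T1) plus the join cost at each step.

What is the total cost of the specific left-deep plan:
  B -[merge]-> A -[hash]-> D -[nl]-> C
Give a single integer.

step 1: scan B: cost=120, card=120
step 2: join A via merge
    card(P join A) = 120*250/(4) = 7500
    cost = 120 + 120*7 + 250*8 + 120 + 250 = 3330
step 3: join D via hash
    card(P join D) = 7500*100/(30) = 25000
    cost = 3330 + 2*100*7 + 7500 = 12230
step 4: join C via nl
    card(P join C) = 25000*250/(4) = 1562500
    cost = 12230 + 25000*250 = 6262230

6262230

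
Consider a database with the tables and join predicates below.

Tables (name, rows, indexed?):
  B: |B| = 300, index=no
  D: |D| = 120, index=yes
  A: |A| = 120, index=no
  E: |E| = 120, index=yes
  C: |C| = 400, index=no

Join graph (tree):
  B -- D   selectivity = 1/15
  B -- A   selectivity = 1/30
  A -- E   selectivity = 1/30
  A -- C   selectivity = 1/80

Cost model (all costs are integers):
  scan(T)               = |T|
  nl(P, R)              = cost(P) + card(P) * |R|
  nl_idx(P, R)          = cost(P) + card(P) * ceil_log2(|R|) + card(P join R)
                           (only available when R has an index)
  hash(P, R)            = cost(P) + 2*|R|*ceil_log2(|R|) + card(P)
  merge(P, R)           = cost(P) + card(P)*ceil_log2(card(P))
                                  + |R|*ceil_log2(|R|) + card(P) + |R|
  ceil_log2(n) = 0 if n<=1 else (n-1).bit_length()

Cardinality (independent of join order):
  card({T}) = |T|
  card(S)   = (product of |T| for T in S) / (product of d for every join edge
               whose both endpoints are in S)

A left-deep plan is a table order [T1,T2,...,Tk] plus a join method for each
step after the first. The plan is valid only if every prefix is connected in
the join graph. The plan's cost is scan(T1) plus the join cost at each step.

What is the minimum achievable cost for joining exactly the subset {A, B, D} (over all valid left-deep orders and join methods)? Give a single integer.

Selinger DP over subsets of {A,B,D}:
  {B}: scan cost=300, card=300
  {D}: scan cost=120, card=120
  {A}: scan cost=120, card=120
  {BD}: card=2400; try (D,hash)→2280, (B,merge)→4080, (D,merge)→4260, (D,nl_idx)→4800, (B,hash)→5640, (B,nl)→36120 …(+1); best=2280 via (D,hash)
  {AB}: card=1200; try (A,hash)→2280, (B,merge)→4080, (A,merge)→4260, (B,hash)→5640, (B,nl)→36120, (A,nl)→36300; best=2280 via (A,hash)
  {ABD}: card=9600; try (D,hash)→5160, (A,hash)→6360, (D,merge)→17640, (D,nl_idx)→20280, (A,merge)→34440, (D,nl)→146280 …(+1); best=5160 via (D,hash)

5160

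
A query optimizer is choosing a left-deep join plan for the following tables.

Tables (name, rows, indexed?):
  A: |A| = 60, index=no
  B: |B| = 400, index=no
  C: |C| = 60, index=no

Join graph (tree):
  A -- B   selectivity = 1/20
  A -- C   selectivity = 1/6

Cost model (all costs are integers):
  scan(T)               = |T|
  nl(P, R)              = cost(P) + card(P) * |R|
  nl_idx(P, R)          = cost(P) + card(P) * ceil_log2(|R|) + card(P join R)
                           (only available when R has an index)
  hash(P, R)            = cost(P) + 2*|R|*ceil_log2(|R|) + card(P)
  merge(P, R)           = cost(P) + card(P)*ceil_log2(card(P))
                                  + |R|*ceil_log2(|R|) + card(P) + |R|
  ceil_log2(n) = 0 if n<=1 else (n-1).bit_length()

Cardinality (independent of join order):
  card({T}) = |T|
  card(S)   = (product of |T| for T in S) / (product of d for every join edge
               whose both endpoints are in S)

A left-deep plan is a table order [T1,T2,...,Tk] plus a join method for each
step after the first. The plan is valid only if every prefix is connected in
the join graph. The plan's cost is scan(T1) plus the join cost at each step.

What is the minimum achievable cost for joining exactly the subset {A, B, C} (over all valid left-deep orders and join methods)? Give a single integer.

Selinger DP over subsets of {A,B,C}:
  {A}: scan cost=60, card=60
  {B}: scan cost=400, card=400
  {C}: scan cost=60, card=60
  {AB}: card=1200; try (A,hash)→1520, (B,merge)→4480, (A,merge)→4820, (B,hash)→7320, (B,nl)→24060, (A,nl)→24400; best=1520 via (A,hash)
  {AC}: card=600; try (C,hash)→840, (A,hash)→840, (C,merge)→900, (A,merge)→900, (C,nl)→3660, (A,nl)→3660; best=840 via (C,hash)
  {ABC}: card=12000; try (C,hash)→3440, (B,hash)→8640, (B,merge)→11440, (C,merge)→16340, (C,nl)→73520, (B,nl)→240840; best=3440 via (C,hash)

3440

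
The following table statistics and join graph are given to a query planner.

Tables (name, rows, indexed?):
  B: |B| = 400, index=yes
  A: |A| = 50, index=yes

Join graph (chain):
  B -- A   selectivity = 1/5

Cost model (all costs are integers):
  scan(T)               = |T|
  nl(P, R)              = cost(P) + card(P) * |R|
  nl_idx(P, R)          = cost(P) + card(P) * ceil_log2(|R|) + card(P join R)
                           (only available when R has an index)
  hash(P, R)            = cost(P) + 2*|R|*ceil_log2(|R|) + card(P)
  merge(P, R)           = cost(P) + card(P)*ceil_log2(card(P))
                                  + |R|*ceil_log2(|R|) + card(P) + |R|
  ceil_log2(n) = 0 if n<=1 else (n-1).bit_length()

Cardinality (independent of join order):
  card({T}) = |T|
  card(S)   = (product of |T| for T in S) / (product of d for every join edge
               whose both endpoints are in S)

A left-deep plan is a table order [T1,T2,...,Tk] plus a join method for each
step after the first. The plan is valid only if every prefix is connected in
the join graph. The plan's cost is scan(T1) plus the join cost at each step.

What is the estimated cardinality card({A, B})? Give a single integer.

4000

Tables in S: A(50), B(400)
Edges inside S: B-A(d=5)
numerator = 50 * 400 = 20000
denominator = 5 = 5
card(S) = 20000 / 5 = 4000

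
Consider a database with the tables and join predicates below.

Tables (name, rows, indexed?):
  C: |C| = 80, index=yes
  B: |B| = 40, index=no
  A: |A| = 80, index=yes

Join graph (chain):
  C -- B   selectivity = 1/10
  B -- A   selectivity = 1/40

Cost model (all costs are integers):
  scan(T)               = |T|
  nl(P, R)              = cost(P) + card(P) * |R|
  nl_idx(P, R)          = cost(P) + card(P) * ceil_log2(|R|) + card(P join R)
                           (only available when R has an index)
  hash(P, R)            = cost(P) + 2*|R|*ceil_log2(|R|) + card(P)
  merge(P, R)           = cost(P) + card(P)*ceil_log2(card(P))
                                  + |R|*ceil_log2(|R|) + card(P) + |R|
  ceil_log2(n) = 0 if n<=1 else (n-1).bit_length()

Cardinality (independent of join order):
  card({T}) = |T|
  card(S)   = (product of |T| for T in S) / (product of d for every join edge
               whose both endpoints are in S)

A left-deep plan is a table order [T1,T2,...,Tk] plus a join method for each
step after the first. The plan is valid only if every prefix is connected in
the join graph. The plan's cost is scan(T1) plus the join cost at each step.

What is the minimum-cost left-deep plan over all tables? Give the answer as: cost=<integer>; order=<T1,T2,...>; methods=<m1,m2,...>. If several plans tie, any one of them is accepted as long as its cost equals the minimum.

Selinger DP (subsets sized 1..n):
  {C}: scan cost=80, card=80
  {B}: scan cost=40, card=40
  {A}: scan cost=80, card=80
  {BC}: card=320; try (C,nl_idx)→640, (B,hash)→640, (C,merge)→960, (B,merge)→1000, (C,hash)→1200, (C,nl)→3240 …(+1); best=640 via (C,nl_idx)
  {AB}: card=80; try (A,nl_idx)→400, (B,hash)→640, (A,merge)→960, (B,merge)→1000, (A,hash)→1200, (A,nl)→3240 …(+1); best=400 via (A,nl_idx)
  {ABC}: card=640; try (C,hash)→1600, (C,nl_idx)→1600, (C,merge)→1680, (A,hash)→2080, (A,nl_idx)→3520, (A,merge)→4480 …(+2); best=1600 via (C,hash)

cost=1600; order=B,A,C; methods=nl_idx,hash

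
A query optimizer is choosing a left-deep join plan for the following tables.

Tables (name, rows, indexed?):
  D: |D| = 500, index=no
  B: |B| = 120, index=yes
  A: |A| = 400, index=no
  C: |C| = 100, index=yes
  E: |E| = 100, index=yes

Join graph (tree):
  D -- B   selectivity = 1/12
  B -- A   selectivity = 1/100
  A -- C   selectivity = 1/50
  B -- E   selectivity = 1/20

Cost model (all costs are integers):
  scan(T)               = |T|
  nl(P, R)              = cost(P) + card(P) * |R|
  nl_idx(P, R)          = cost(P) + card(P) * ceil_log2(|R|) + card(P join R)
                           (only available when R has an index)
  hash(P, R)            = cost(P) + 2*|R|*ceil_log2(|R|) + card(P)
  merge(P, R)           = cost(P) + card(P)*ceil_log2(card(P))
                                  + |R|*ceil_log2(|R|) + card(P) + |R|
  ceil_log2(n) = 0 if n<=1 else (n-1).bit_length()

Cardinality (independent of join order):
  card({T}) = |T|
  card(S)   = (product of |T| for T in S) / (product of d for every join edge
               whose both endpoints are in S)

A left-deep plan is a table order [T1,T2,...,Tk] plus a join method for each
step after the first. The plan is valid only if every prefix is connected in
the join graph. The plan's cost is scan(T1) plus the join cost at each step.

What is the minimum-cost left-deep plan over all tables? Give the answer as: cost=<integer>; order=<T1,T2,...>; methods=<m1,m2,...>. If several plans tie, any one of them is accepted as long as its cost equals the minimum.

Selinger DP (subsets sized 1..n):
  {D}: scan cost=500, card=500
  {B}: scan cost=120, card=120
  {A}: scan cost=400, card=400
  {C}: scan cost=100, card=100
  {E}: scan cost=100, card=100
  {BD}: card=5000; try (B,hash)→2680, (D,merge)→6080, (B,merge)→6460, (B,nl_idx)→9000, (D,hash)→9240, (D,nl)→60120 …(+1); best=2680 via (B,hash)
  {AB}: card=480; try (B,hash)→2480, (B,nl_idx)→3680, (A,merge)→5080, (B,merge)→5360, (A,hash)→7440, (A,nl)→48120 …(+1); best=2480 via (B,hash)
  {BE}: card=600; try (B,nl_idx)→1400, (E,nl_idx)→1560, (E,hash)→1640, (B,merge)→1860, (E,merge)→1880, (B,hash)→1880 …(+2); best=1400 via (B,nl_idx)
  {AC}: card=800; try (C,hash)→2200, (C,nl_idx)→4000, (A,merge)→4900, (C,merge)→5200, (A,hash)→7400, (A,nl)→40100 …(+1); best=2200 via (C,hash)
  {ABD}: card=20000; try (D,hash)→11960, (D,merge)→12280, (A,hash)→14880, (A,merge)→76680, (D,nl)→242480, (A,nl)→2002680; best=11960 via (D,hash)
  {BDE}: card=25000; try (E,hash)→9080, (D,hash)→11000, (D,merge)→13000, (E,nl_idx)→62680, (E,merge)→73480, (D,nl)→301400 …(+1); best=9080 via (E,hash)
  {ABC}: card=960; try (C,hash)→4360, (B,hash)→4680, (C,nl_idx)→6800, (C,merge)→8080, (B,nl_idx)→8760, (B,merge)→11960 …(+2); best=4360 via (C,hash)
  {ABE}: card=2400; try (E,hash)→4360, (E,merge)→8080, (E,nl_idx)→8240, (A,hash)→9200, (A,merge)→12000, (E,nl)→50480 …(+1); best=4360 via (E,hash)
  {ABCD}: card=40000; try (D,hash)→14320, (D,merge)→19920, (C,hash)→33360, (C,nl_idx)→191960, (C,merge)→332760, (D,nl)→484360 …(+1); best=14320 via (D,hash)
  {ABDE}: card=100000; try (D,hash)→15760, (E,hash)→33360, (D,merge)→40560, (A,hash)→41280, (E,nl_idx)→251960, (E,merge)→332760 …(+4); best=15760 via (D,hash)
  {ABCE}: card=4800; try (E,hash)→6720, (C,hash)→8160, (E,merge)→15720, (E,nl_idx)→15880, (C,nl_idx)→25960, (C,merge)→36360 …(+2); best=6720 via (E,hash)
  {ABCDE}: card=200000; try (D,hash)→20520, (E,hash)→55720, (D,merge)→78920, (C,hash)→117160, (E,nl_idx)→494320, (E,merge)→695120 …(+5); best=20520 via (D,hash)

cost=20520; order=A,B,C,E,D; methods=hash,hash,hash,hash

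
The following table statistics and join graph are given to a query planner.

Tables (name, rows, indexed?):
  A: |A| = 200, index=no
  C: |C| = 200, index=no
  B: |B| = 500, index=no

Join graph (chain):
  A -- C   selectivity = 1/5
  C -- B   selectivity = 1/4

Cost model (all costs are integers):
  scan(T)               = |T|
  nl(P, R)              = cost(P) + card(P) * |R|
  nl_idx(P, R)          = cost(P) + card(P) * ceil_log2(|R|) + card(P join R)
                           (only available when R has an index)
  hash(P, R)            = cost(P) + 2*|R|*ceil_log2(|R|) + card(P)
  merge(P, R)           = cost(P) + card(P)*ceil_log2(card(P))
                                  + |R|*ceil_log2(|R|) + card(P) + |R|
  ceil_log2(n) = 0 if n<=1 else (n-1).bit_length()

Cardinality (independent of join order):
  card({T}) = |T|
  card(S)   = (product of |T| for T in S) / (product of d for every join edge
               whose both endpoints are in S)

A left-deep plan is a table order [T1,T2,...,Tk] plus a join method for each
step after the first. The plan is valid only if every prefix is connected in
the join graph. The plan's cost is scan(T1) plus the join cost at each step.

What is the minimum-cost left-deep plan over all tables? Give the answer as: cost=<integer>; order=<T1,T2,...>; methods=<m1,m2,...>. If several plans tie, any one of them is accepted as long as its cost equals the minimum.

Selinger DP (subsets sized 1..n):
  {A}: scan cost=200, card=200
  {C}: scan cost=200, card=200
  {B}: scan cost=500, card=500
  {AC}: card=8000; try (C,hash)→3600, (A,hash)→3600, (C,merge)→3800, (A,merge)→3800, (C,nl)→40200, (A,nl)→40200; best=3600 via (C,hash)
  {BC}: card=25000; try (C,hash)→4200, (B,merge)→7000, (C,merge)→7300, (B,hash)→9400, (B,nl)→100200, (C,nl)→100500; best=4200 via (C,hash)
  {ABC}: card=1000000; try (B,hash)→20600, (A,hash)→32400, (B,merge)→120600, (A,merge)→406000, (B,nl)→4003600, (A,nl)→5004200; best=20600 via (B,hash)

cost=20600; order=A,C,B; methods=hash,hash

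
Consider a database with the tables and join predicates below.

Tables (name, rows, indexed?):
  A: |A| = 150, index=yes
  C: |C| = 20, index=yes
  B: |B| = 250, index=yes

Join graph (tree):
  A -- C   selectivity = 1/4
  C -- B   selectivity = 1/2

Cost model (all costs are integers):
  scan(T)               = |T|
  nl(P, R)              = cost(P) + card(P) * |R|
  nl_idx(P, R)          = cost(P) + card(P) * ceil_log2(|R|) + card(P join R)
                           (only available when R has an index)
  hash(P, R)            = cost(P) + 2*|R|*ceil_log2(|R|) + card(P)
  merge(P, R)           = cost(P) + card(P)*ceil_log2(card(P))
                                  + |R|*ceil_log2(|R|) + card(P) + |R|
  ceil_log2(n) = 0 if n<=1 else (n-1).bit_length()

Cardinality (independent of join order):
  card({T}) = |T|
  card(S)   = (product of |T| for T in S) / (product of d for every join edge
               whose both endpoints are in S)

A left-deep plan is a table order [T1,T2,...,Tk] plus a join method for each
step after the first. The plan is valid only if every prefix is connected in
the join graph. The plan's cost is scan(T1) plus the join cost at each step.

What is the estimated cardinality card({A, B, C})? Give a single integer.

Tables in S: A(150), B(250), C(20)
Edges inside S: A-C(d=4), C-B(d=2)
numerator = 150 * 250 * 20 = 750000
denominator = 4 * 2 = 8
card(S) = 750000 / 8 = 93750

93750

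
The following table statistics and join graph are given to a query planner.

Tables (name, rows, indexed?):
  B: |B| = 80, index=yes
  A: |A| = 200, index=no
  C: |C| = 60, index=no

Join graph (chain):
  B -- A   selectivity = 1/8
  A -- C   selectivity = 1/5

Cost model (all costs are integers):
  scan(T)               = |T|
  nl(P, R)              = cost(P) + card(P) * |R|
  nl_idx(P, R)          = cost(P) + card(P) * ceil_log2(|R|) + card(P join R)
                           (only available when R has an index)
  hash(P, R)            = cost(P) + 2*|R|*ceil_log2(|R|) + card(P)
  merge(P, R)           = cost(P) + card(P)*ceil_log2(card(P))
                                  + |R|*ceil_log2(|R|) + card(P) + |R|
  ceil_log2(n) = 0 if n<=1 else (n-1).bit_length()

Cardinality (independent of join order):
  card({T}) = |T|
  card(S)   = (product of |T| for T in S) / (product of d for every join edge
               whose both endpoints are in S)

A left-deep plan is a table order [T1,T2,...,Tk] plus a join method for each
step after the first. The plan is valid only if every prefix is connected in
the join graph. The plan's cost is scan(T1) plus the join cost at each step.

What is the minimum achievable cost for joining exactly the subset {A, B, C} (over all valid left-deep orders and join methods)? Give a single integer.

4240

Selinger DP over subsets of {A,B,C}:
  {B}: scan cost=80, card=80
  {A}: scan cost=200, card=200
  {C}: scan cost=60, card=60
  {AB}: card=2000; try (B,hash)→1520, (A,merge)→2520, (B,merge)→2640, (A,hash)→3360, (B,nl_idx)→3600, (A,nl)→16080 …(+1); best=1520 via (B,hash)
  {AC}: card=2400; try (C,hash)→1120, (A,merge)→2280, (C,merge)→2420, (A,hash)→3320, (A,nl)→12060, (C,nl)→12200; best=1120 via (C,hash)
  {ABC}: card=24000; try (C,hash)→4240, (B,hash)→4640, (C,merge)→25940, (B,merge)→32960, (B,nl_idx)→41920, (C,nl)→121520 …(+1); best=4240 via (C,hash)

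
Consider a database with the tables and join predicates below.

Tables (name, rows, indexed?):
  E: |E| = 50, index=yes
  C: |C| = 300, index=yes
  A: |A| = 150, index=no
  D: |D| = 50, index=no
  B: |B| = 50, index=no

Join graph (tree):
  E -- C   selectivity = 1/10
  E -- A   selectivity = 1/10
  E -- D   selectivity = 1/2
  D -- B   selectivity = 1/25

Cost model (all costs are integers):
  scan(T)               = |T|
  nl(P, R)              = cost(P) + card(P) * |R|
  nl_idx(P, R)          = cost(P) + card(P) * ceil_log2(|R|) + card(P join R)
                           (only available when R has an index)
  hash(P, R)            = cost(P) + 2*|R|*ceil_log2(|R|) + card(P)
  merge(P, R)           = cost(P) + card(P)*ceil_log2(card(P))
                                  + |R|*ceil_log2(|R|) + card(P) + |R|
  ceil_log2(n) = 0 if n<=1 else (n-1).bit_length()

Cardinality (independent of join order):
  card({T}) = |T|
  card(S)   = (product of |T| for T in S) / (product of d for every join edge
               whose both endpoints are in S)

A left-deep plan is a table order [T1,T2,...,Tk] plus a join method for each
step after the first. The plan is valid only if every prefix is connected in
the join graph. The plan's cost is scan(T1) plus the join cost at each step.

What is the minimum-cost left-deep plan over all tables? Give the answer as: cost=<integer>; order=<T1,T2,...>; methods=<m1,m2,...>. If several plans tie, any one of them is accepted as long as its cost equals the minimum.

cost=49200; order=B,D,E,A,C; methods=hash,hash,hash,hash

Selinger DP (subsets sized 1..n):
  {E}: scan cost=50, card=50
  {C}: scan cost=300, card=300
  {A}: scan cost=150, card=150
  {D}: scan cost=50, card=50
  {B}: scan cost=50, card=50
  {CE}: card=1500; try (E,hash)→1200, (C,nl_idx)→2000, (C,merge)→3400, (E,nl_idx)→3600, (E,merge)→3650, (C,hash)→5500 …(+2); best=1200 via (E,hash)
  {AE}: card=750; try (E,hash)→900, (A,merge)→1750, (E,nl_idx)→1800, (E,merge)→1850, (A,hash)→2500, (A,nl)→7550 …(+1); best=900 via (E,hash)
  {DE}: card=1250; try (E,hash)→700, (D,hash)→700, (E,merge)→750, (D,merge)→750, (E,nl_idx)→1600, (E,nl)→2550 …(+1); best=700 via (E,hash)
  {BD}: card=100; try (D,hash)→700, (B,hash)→700, (D,merge)→750, (B,merge)→750, (D,nl)→2550, (B,nl)→2550; best=700 via (D,hash)
  {ACE}: card=22500; try (A,hash)→5100, (C,hash)→7050, (C,merge)→12150, (A,merge)→20550, (C,nl_idx)→30150, (C,nl)→225900 …(+1); best=5100 via (A,hash)
  {CDE}: card=37500; try (D,hash)→3300, (C,hash)→7350, (C,merge)→18700, (D,merge)→19550, (C,nl_idx)→49450, (D,nl)→76200 …(+1); best=3300 via (D,hash)
  {ADE}: card=18750; try (D,hash)→2250, (A,hash)→4350, (D,merge)→9500, (A,merge)→17050, (D,nl)→38400, (A,nl)→188200; best=2250 via (D,hash)
  {BDE}: card=2500; try (E,hash)→1400, (E,merge)→1850, (B,hash)→2550, (E,nl_idx)→3800, (E,nl)→5700, (B,merge)→16050 …(+1); best=1400 via (E,hash)
  {ACDE}: card=562500; try (C,hash)→26400, (D,hash)→28200, (A,hash)→43200, (C,merge)→305250, (D,merge)→365450, (A,merge)→642150 …(+4); best=26400 via (C,hash)
  {BCDE}: card=75000; try (C,hash)→9300, (C,merge)→36900, (B,hash)→41400, (C,nl_idx)→98900, (B,merge)→641150, (C,nl)→751400 …(+1); best=9300 via (C,hash)
  {ABDE}: card=37500; try (A,hash)→6300, (B,hash)→21600, (A,merge)→35250, (B,merge)→302600, (A,nl)→376400, (B,nl)→939750; best=6300 via (A,hash)
  {ABCDE}: card=1125000; try (C,hash)→49200, (A,hash)→86700, (B,hash)→589500, (C,merge)→646800, (A,merge)→1360650, (C,nl_idx)→1468800 …(+4); best=49200 via (C,hash)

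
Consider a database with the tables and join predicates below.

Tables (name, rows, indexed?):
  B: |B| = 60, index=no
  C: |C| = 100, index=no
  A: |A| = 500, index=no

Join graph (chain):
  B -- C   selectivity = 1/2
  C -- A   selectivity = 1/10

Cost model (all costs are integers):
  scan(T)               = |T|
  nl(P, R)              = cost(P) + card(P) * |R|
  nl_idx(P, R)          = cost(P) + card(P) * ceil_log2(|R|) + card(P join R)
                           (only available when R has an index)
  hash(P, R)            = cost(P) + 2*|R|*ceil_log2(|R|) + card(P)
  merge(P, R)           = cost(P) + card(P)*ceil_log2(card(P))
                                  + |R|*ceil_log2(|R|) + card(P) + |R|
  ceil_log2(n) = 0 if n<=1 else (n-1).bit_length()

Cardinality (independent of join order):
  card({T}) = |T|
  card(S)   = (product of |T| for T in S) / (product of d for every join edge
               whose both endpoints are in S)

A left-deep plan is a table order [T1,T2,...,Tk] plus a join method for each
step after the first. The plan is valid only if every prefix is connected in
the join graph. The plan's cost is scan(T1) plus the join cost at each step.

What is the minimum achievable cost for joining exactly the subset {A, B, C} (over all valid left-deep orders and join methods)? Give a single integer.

Selinger DP over subsets of {A,B,C}:
  {B}: scan cost=60, card=60
  {C}: scan cost=100, card=100
  {A}: scan cost=500, card=500
  {BC}: card=3000; try (B,hash)→920, (C,merge)→1280, (B,merge)→1320, (C,hash)→1520, (C,nl)→6060, (B,nl)→6100; best=920 via (B,hash)
  {AC}: card=5000; try (C,hash)→2400, (A,merge)→5900, (C,merge)→6300, (A,hash)→9200, (A,nl)→50100, (C,nl)→50500; best=2400 via (C,hash)
  {ABC}: card=150000; try (B,hash)→8120, (A,hash)→12920, (A,merge)→44920, (B,merge)→72820, (B,nl)→302400, (A,nl)→1500920; best=8120 via (B,hash)

8120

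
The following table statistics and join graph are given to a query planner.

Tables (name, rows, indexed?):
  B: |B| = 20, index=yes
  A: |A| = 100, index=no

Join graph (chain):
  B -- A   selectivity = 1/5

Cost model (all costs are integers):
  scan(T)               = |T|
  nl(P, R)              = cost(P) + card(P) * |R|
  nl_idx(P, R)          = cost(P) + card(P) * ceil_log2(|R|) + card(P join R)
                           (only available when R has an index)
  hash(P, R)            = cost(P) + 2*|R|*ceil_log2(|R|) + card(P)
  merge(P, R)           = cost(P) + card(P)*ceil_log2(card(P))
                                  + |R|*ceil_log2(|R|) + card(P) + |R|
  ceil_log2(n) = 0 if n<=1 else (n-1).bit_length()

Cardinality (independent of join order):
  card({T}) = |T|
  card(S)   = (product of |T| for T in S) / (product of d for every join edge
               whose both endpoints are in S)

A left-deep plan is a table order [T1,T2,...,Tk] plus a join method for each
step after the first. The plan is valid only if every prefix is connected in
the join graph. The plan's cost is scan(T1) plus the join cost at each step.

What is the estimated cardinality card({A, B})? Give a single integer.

400

Tables in S: A(100), B(20)
Edges inside S: B-A(d=5)
numerator = 100 * 20 = 2000
denominator = 5 = 5
card(S) = 2000 / 5 = 400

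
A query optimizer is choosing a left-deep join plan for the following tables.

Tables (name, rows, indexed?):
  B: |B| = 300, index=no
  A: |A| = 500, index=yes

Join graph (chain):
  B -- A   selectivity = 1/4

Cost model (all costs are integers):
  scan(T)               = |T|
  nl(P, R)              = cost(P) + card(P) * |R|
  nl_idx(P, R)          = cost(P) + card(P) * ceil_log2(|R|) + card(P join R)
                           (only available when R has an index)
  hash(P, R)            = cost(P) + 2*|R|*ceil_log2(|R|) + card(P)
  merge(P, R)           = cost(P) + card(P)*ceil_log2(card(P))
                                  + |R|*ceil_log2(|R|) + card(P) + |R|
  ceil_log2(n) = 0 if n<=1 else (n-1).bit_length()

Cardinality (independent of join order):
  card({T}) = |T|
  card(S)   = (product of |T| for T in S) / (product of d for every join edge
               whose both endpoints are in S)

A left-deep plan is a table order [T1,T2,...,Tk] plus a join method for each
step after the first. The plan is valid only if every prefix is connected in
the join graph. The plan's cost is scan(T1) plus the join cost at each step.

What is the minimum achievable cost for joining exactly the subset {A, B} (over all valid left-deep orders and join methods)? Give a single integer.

Selinger DP over subsets of {A,B}:
  {B}: scan cost=300, card=300
  {A}: scan cost=500, card=500
  {AB}: card=37500; try (B,hash)→6400, (A,merge)→8300, (B,merge)→8500, (A,hash)→9600, (A,nl_idx)→40500, (A,nl)→150300 …(+1); best=6400 via (B,hash)

6400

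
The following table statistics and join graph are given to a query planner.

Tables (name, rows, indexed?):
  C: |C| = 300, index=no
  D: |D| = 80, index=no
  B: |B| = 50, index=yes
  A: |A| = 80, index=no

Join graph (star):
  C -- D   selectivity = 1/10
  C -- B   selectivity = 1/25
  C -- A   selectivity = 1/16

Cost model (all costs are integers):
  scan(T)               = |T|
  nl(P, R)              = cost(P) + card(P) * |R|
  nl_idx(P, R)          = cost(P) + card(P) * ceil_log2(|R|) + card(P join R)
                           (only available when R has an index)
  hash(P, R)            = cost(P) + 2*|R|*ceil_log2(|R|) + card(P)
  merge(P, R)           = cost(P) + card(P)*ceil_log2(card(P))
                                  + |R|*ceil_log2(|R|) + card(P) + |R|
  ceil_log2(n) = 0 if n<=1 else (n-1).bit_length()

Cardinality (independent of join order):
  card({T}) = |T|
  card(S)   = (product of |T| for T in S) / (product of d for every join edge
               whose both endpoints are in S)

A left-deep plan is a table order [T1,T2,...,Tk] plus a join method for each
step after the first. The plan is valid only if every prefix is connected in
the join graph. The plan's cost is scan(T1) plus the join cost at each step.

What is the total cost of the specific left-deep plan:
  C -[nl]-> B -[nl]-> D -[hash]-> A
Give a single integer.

step 1: scan C: cost=300, card=300
step 2: join B via nl
    card(P join B) = 300*50/(25) = 600
    cost = 300 + 300*50 = 15300
step 3: join D via nl
    card(P join D) = 600*80/(10) = 4800
    cost = 15300 + 600*80 = 63300
step 4: join A via hash
    card(P join A) = 4800*80/(16) = 24000
    cost = 63300 + 2*80*7 + 4800 = 69220

69220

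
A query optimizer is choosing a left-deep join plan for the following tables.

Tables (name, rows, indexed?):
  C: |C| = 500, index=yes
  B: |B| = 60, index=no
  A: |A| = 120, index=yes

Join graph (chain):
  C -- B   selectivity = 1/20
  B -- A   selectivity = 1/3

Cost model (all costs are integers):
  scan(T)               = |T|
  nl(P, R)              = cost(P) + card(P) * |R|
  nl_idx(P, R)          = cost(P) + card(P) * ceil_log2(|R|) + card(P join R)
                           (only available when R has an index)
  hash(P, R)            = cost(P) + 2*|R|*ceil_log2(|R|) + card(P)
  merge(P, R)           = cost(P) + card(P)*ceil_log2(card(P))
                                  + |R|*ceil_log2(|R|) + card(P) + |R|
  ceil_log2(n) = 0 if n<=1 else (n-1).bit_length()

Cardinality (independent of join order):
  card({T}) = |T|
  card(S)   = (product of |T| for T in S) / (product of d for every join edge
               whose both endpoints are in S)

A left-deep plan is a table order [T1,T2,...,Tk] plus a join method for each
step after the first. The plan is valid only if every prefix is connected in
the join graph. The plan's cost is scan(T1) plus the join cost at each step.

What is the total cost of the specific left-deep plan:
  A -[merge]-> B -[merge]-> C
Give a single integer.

37700

step 1: scan A: cost=120, card=120
step 2: join B via merge
    card(P join B) = 120*60/(3) = 2400
    cost = 120 + 120*7 + 60*6 + 120 + 60 = 1500
step 3: join C via merge
    card(P join C) = 2400*500/(20) = 60000
    cost = 1500 + 2400*12 + 500*9 + 2400 + 500 = 37700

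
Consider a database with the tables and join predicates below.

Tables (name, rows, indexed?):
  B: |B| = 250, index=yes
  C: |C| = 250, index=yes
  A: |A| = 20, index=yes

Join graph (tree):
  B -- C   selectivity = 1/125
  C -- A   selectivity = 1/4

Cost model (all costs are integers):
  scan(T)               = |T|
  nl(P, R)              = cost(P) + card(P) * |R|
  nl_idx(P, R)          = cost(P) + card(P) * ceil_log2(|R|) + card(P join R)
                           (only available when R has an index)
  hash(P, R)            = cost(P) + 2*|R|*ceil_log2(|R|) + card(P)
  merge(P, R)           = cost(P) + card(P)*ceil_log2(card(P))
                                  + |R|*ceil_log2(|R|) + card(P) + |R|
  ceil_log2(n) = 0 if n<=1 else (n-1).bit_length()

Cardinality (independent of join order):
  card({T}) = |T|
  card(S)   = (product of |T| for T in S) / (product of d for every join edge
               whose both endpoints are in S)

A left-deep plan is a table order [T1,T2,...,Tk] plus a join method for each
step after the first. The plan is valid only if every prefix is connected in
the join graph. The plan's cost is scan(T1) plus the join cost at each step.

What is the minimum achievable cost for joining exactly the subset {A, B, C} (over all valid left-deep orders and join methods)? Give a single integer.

3450

Selinger DP over subsets of {A,B,C}:
  {B}: scan cost=250, card=250
  {C}: scan cost=250, card=250
  {A}: scan cost=20, card=20
  {BC}: card=500; try (C,nl_idx)→2750, (B,nl_idx)→2750, (C,hash)→4500, (B,hash)→4500, (C,merge)→4750, (B,merge)→4750 …(+2); best=2750 via (C,nl_idx)
  {AC}: card=1250; try (A,hash)→700, (C,nl_idx)→1430, (C,merge)→2390, (A,merge)→2620, (A,nl_idx)→2750, (C,hash)→4040 …(+2); best=700 via (A,hash)
  {ABC}: card=2500; try (A,hash)→3450, (B,hash)→5950, (A,nl_idx)→7750, (A,merge)→7870, (A,nl)→12750, (B,nl_idx)→13200 …(+2); best=3450 via (A,hash)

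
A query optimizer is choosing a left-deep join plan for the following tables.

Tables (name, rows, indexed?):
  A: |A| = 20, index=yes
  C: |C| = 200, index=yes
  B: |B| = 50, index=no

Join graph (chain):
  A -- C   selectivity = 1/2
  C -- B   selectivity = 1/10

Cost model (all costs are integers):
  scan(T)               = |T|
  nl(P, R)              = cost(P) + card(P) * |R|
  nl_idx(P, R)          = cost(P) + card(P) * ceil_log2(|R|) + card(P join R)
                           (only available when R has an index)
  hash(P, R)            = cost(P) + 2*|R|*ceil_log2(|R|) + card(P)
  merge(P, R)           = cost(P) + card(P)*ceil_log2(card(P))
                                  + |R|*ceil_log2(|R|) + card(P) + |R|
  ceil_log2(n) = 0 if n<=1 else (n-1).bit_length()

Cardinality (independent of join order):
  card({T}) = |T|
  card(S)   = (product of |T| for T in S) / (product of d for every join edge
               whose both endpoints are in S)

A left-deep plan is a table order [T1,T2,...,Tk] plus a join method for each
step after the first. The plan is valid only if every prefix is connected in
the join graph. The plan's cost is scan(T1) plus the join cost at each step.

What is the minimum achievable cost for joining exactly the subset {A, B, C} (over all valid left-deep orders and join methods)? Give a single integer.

2200

Selinger DP over subsets of {A,B,C}:
  {A}: scan cost=20, card=20
  {C}: scan cost=200, card=200
  {B}: scan cost=50, card=50
  {AC}: card=2000; try (A,hash)→600, (C,merge)→1940, (A,merge)→2120, (C,nl_idx)→2180, (A,nl_idx)→3200, (C,hash)→3240 …(+2); best=600 via (A,hash)
  {BC}: card=1000; try (B,hash)→1000, (C,nl_idx)→1450, (C,merge)→2200, (B,merge)→2350, (C,hash)→3300, (C,nl)→10050 …(+1); best=1000 via (B,hash)
  {ABC}: card=10000; try (A,hash)→2200, (B,hash)→3200, (A,merge)→12120, (A,nl_idx)→16000, (A,nl)→21000, (B,merge)→24950 …(+1); best=2200 via (A,hash)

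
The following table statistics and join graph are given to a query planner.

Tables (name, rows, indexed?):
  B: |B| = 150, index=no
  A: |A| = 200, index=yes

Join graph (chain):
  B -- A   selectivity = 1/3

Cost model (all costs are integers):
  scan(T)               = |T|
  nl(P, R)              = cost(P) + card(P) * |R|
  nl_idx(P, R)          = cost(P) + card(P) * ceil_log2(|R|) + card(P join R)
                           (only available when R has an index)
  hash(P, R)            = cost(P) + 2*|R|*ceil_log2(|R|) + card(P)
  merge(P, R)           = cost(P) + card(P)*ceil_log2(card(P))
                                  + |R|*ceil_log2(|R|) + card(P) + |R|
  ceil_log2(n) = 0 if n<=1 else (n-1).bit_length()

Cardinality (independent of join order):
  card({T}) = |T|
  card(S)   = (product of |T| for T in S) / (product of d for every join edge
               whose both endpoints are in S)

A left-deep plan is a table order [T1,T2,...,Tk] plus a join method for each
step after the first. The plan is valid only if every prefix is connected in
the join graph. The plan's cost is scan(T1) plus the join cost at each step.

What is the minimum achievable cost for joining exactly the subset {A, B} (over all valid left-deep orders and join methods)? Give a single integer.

Selinger DP over subsets of {A,B}:
  {B}: scan cost=150, card=150
  {A}: scan cost=200, card=200
  {AB}: card=10000; try (B,hash)→2800, (A,merge)→3300, (B,merge)→3350, (A,hash)→3500, (A,nl_idx)→11350, (A,nl)→30150 …(+1); best=2800 via (B,hash)

2800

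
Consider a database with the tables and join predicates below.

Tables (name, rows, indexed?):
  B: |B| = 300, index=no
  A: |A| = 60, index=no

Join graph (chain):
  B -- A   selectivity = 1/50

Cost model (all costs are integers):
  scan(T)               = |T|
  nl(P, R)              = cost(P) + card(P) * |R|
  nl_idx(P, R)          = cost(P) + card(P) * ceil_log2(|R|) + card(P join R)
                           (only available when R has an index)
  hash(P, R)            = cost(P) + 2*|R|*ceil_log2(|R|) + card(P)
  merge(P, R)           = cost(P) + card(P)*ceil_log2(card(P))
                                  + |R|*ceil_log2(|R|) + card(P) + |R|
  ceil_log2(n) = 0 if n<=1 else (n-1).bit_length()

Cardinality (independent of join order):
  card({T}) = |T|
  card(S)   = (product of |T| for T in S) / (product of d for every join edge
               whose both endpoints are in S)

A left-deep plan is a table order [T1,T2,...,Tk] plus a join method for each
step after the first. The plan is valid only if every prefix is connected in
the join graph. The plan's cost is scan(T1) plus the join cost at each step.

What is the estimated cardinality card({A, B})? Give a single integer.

360

Tables in S: A(60), B(300)
Edges inside S: B-A(d=50)
numerator = 60 * 300 = 18000
denominator = 50 = 50
card(S) = 18000 / 50 = 360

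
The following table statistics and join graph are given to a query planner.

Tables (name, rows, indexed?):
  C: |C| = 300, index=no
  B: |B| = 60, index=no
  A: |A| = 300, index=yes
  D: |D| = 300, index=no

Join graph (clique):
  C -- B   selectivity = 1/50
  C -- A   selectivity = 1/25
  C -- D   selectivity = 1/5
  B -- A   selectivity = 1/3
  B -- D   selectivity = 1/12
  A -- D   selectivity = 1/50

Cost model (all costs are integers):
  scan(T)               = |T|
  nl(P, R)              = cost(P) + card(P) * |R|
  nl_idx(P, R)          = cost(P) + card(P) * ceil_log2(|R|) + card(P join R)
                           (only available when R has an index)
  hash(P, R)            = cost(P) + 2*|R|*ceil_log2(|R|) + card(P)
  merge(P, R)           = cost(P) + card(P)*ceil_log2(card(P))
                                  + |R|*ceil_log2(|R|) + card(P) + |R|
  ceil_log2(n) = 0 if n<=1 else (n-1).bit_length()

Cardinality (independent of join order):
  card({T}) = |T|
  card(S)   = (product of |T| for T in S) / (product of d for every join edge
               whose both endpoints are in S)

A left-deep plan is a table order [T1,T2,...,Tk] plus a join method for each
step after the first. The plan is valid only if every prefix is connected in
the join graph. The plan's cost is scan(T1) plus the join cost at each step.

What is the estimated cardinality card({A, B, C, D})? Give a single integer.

144

Tables in S: A(300), B(60), C(300), D(300)
Edges inside S: C-B(d=50), C-A(d=25), C-D(d=5), B-A(d=3), B-D(d=12), A-D(d=50)
numerator = 300 * 60 * 300 * 300 = 1620000000
denominator = 50 * 25 * 5 * 3 * 12 * 50 = 11250000
card(S) = 1620000000 / 11250000 = 144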